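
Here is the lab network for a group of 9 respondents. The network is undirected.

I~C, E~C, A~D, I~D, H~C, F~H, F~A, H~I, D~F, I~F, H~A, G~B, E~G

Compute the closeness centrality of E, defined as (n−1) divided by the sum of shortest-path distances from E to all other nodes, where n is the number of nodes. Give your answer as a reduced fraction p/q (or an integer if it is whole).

8/17

Distances from E: A:3, B:2, C:1, D:3, F:3, G:1, H:2, I:2. Sum = 17.
n = 9, so closeness = 8/17.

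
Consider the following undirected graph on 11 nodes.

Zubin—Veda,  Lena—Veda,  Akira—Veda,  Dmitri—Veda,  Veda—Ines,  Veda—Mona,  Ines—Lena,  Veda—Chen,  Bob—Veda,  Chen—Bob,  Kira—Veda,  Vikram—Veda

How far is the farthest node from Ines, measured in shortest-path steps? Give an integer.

Distances from Ines: Akira:2, Bob:2, Chen:2, Dmitri:2, Kira:2, Lena:1, Mona:2, Veda:1, Vikram:2, Zubin:2.
The largest is 2 (to Zubin, Kira, Akira, Bob, Vikram, Dmitri, Chen, and Mona), so the eccentricity of Ines is 2.

2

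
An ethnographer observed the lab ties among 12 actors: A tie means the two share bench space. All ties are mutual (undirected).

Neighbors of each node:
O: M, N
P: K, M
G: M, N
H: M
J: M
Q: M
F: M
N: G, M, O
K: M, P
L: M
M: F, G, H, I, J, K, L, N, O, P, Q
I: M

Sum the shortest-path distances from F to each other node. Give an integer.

Distances from F: G:2, H:2, I:2, J:2, K:2, L:2, M:1, N:2, O:2, P:2, Q:2.
Sum = 2 + 2 + 2 + 2 + 2 + 2 + 1 + 2 + 2 + 2 + 2 = 21.

21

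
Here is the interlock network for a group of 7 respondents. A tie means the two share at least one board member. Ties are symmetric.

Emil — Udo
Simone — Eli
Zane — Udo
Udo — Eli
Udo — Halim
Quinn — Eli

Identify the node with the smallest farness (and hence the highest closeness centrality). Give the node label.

Udo

Farness (sum of distances to all others) for each node — Eli:9, Emil:13, Halim:13, Quinn:14, Simone:14, Udo:8, Zane:13.
The smallest farness is 8, for Udo, so Udo has the highest closeness.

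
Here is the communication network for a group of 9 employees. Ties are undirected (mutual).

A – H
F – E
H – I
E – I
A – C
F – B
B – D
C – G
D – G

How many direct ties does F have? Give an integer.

F is directly tied to B and E. That is 2 neighbors, so the degree of F is 2.

2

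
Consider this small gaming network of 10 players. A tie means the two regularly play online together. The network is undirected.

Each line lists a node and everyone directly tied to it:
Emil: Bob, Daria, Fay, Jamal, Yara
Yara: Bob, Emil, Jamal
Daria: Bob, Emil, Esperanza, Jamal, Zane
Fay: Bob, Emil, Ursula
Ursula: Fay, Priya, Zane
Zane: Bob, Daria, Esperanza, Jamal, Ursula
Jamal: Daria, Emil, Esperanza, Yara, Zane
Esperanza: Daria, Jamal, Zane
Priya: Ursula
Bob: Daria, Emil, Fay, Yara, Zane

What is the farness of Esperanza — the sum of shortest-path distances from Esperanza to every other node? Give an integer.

Distances from Esperanza: Bob:2, Daria:1, Emil:2, Fay:3, Jamal:1, Priya:3, Ursula:2, Yara:2, Zane:1.
Sum = 2 + 1 + 2 + 3 + 1 + 3 + 2 + 2 + 1 = 17.

17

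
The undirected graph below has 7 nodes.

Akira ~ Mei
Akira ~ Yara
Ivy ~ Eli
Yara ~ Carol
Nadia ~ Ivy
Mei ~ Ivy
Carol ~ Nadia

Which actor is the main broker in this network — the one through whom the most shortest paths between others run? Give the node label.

Unnormalized betweenness of each node: Akira:5/2, Carol:5/2, Eli:0, Ivy:7, Mei:7/2, Nadia:7/2, Yara:2.
Ivy has the largest value, 7, making it the main broker — the node through which the most shortest paths run.

Ivy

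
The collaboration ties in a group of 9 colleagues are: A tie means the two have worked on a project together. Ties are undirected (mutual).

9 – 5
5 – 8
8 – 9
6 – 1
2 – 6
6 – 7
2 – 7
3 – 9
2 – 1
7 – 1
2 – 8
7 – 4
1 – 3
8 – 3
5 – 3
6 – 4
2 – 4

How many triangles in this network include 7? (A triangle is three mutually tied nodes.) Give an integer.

5

7's neighbors: 1, 2, 4, and 6.
Neighbor pairs that are themselves tied: 7–1–2; 7–1–6; 7–2–4; 7–2–6; 7–4–6. Each forms one triangle with 7, for 5 in total.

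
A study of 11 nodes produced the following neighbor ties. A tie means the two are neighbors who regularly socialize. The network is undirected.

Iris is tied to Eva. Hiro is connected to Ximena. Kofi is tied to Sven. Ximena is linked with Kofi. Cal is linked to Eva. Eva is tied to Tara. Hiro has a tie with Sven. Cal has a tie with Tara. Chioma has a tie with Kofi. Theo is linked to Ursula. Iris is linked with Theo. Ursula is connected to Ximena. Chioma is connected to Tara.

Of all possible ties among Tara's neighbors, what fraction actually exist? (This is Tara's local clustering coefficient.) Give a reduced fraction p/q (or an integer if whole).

Tara's neighbors: Cal, Chioma, and Eva (k = 3).
Possible neighbor pairs: C(3,2) = 3. Edges among them: Cal–Eva → e = 1.
Clustering(Tara) = 1/3.

1/3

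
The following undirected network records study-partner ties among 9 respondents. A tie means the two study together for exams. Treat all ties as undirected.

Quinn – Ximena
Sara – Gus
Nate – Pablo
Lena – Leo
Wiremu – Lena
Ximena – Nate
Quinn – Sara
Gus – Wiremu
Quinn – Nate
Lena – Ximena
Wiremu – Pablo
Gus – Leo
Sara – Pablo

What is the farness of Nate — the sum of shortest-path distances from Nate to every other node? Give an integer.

15

Distances from Nate: Gus:3, Lena:2, Leo:3, Pablo:1, Quinn:1, Sara:2, Wiremu:2, Ximena:1.
Sum = 3 + 2 + 3 + 1 + 1 + 2 + 2 + 1 = 15.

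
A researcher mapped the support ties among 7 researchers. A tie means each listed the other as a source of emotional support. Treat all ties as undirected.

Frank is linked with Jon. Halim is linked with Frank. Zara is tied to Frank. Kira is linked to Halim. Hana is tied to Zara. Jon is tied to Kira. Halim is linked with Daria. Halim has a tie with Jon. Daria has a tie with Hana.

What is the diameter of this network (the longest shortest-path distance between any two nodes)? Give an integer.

Eccentricity of each node (its greatest distance to any other): Daria:2, Frank:2, Halim:2, Hana:3, Jon:3, Kira:3, Zara:3.
The maximum eccentricity is 3, realized for instance by the pair Kira–Zara via Kira – Halim – Frank – Zara. So the diameter is 3.

3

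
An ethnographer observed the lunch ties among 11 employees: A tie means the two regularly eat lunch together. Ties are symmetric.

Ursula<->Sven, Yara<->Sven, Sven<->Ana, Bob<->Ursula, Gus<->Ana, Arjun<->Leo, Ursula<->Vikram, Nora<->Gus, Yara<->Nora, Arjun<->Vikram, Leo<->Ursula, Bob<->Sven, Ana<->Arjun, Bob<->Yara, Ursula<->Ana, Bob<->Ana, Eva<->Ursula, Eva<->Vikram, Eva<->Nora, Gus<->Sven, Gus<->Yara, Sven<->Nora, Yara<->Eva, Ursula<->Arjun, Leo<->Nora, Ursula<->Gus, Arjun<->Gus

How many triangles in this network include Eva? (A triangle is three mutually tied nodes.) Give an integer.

2

Eva's neighbors: Nora, Ursula, Vikram, and Yara.
Neighbor pairs that are themselves tied: Eva–Nora–Yara; Eva–Ursula–Vikram. Each forms one triangle with Eva, for 2 in total.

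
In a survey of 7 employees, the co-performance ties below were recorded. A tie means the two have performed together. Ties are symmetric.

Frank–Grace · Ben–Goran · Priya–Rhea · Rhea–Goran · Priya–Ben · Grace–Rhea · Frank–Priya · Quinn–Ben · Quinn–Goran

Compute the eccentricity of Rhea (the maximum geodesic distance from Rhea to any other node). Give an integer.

Distances from Rhea: Ben:2, Frank:2, Goran:1, Grace:1, Priya:1, Quinn:2.
The largest is 2 (to Quinn, Ben, and Frank), so the eccentricity of Rhea is 2.

2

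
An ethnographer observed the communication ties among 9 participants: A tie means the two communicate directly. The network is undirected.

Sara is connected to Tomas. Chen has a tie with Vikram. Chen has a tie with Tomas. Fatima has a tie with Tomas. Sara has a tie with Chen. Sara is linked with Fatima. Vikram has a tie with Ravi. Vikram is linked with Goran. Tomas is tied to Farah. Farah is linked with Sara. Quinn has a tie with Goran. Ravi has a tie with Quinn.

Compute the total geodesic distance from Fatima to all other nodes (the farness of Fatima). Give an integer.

22

Distances from Fatima: Chen:2, Farah:2, Goran:4, Quinn:5, Ravi:4, Sara:1, Tomas:1, Vikram:3.
Sum = 2 + 2 + 4 + 5 + 4 + 1 + 1 + 3 = 22.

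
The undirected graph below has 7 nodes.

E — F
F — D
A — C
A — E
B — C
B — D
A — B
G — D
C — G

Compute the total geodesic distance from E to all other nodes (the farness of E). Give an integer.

11

Distances from E: A:1, B:2, C:2, D:2, F:1, G:3.
Sum = 1 + 2 + 2 + 2 + 1 + 3 = 11.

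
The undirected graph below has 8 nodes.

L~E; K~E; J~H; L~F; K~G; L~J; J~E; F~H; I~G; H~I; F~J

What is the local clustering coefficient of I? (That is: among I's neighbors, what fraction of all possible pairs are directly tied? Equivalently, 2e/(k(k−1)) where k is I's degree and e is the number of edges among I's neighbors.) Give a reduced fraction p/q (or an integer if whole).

0

I's neighbors: G and H (k = 2).
Possible neighbor pairs: C(2,2) = 1. Edges among them: none → e = 0.
Clustering(I) = 0/1.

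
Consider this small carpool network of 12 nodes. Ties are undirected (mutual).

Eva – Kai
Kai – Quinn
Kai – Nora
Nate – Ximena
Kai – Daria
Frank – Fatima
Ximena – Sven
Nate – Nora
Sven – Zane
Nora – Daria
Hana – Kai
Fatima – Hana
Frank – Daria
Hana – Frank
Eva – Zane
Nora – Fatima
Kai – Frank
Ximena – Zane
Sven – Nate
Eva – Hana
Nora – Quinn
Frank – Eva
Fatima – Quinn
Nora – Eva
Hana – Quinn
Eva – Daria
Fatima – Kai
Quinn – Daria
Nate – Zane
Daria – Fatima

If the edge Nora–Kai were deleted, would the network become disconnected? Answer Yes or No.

Even without that edge, Nora still reaches Kai via Nora – Quinn – Kai, so the network stays connected. Not a bridge.

No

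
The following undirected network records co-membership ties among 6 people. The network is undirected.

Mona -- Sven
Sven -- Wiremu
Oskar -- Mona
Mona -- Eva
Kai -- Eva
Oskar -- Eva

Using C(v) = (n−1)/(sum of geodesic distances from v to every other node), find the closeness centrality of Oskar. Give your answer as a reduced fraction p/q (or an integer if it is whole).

Distances from Oskar: Eva:1, Kai:2, Mona:1, Sven:2, Wiremu:3. Sum = 9.
n = 6, so closeness = 5/9.

5/9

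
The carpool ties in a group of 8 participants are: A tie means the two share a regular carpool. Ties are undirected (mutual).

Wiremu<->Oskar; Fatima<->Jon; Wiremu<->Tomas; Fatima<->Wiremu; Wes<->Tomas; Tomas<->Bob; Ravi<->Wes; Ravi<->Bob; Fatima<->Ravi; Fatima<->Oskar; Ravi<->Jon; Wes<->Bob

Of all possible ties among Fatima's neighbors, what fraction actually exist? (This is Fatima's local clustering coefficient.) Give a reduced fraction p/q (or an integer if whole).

Fatima's neighbors: Jon, Oskar, Ravi, and Wiremu (k = 4).
Possible neighbor pairs: C(4,2) = 6. Edges among them: Jon–Ravi, Oskar–Wiremu → e = 2.
Clustering(Fatima) = 2/6 = 1/3.

1/3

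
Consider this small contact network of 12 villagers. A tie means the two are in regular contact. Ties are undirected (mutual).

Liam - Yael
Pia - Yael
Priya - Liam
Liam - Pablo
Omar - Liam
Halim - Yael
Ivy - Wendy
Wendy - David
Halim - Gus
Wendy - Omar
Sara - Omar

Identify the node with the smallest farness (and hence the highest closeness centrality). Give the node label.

Farness (sum of distances to all others) for each node — David:39, Gus:43, Halim:33, Ivy:39, Liam:21, Omar:23, Pablo:31, Pia:35, Priya:31, Sara:33, Wendy:29, Yael:25.
The smallest farness is 21, for Liam, so Liam has the highest closeness.

Liam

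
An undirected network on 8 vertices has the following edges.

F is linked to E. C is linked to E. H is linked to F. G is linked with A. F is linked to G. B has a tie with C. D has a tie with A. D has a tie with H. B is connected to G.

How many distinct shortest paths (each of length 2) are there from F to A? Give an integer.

1

The shortest distance is 2, and the only length-2 path is F–G–A. So there is exactly 1 shortest path.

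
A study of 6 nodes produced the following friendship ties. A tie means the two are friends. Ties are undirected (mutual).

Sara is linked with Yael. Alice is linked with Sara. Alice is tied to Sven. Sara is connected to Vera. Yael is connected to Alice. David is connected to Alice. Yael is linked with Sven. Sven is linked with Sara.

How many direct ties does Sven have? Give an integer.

3

Sven is directly tied to Alice, Sara, and Yael. That is 3 neighbors, so the degree of Sven is 3.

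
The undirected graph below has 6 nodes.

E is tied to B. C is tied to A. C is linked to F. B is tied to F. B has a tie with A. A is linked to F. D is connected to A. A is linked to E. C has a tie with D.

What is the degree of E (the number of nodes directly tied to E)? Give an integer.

2

E is directly tied to A and B. That is 2 neighbors, so the degree of E is 2.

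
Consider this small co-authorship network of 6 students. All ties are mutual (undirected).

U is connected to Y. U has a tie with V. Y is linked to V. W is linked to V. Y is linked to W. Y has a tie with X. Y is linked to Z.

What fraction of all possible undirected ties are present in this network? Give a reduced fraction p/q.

There are 7 edges and 6 nodes, so the maximum possible is C(6,2) = 15.
Density = 7/15.

7/15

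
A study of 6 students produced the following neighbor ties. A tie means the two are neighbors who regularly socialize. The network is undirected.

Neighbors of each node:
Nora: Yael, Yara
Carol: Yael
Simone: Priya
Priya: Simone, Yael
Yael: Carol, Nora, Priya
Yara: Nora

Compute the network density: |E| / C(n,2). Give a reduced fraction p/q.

There are 5 edges and 6 nodes, so the maximum possible is C(6,2) = 15.
Density = 5/15 = 1/3.

1/3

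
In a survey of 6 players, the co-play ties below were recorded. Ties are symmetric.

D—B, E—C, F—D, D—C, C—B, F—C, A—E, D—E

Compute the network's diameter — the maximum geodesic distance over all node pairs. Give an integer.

Eccentricity of each node (its greatest distance to any other): A:3, B:3, C:2, D:2, E:2, F:3.
The maximum eccentricity is 3, realized for instance by the pair F–A via F – C – E – A. So the diameter is 3.

3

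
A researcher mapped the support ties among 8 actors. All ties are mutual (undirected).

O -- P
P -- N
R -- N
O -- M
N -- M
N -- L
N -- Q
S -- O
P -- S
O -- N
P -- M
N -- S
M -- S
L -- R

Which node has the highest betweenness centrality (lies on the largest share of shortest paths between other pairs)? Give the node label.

Unnormalized betweenness of each node: L:0, M:0, N:14, O:0, P:0, Q:0, R:0, S:0.
N has the largest value, 14, making it the main broker — the node through which the most shortest paths run.

N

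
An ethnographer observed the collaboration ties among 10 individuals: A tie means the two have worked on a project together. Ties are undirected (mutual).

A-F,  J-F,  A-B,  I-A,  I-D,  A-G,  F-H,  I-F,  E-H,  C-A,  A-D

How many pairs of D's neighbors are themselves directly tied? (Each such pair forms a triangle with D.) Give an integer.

1

D's neighbors: A and I.
Neighbor pairs that are themselves tied: D–A–I. Each forms one triangle with D, for 1 in total.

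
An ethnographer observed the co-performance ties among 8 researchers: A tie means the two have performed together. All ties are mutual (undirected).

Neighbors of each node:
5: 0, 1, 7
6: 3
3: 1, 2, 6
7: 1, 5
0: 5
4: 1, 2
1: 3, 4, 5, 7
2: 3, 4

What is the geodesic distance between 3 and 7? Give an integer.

One shortest route is 3 – 1 – 7, which uses 2 edges, and 3 and 7 are not directly tied, so nothing shorter exists. So d(3,7) = 2.

2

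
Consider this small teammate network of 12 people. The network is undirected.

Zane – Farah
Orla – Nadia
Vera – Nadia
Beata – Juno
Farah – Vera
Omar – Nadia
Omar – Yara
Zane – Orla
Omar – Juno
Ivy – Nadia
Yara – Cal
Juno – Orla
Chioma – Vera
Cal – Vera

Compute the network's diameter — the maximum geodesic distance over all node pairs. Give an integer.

5

Eccentricity of each node (its greatest distance to any other): Beata:5, Cal:4, Chioma:5, Farah:4, Ivy:4, Juno:4, Nadia:3, Omar:3, Orla:3, Vera:4, Yara:4, Zane:4.
The maximum eccentricity is 5, realized for instance by the pair Chioma–Beata via Chioma – Vera – Nadia – Omar – Juno – Beata. So the diameter is 5.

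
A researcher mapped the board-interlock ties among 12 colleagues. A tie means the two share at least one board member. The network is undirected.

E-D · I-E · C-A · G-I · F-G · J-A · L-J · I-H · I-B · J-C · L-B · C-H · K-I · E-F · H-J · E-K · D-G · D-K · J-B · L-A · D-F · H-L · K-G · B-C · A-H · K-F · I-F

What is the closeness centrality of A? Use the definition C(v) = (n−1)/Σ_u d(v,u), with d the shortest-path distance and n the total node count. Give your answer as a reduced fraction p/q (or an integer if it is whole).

Distances from A: B:2, C:1, D:4, E:3, F:3, G:3, H:1, I:2, J:1, K:3, L:1. Sum = 24.
n = 12, so closeness = 11/24.

11/24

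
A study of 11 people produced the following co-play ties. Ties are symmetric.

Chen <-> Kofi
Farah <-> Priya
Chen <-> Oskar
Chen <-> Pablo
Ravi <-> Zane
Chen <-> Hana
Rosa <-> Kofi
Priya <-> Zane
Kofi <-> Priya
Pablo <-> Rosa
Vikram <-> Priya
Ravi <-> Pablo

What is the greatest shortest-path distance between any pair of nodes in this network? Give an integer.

Eccentricity of each node (its greatest distance to any other): Chen:3, Farah:4, Hana:4, Kofi:3, Oskar:4, Pablo:4, Priya:3, Ravi:3, Rosa:3, Vikram:4, Zane:4.
The maximum eccentricity is 4, realized for instance by the pair Pablo–Farah via Pablo – Chen – Kofi – Priya – Farah. So the diameter is 4.

4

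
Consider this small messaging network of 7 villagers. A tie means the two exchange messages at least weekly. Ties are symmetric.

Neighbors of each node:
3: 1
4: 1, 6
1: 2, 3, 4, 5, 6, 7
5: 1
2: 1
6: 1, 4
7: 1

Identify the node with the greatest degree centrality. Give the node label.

1

Degrees — 1:6, 2:1, 3:1, 4:2, 5:1, 6:2, 7:1.
The maximum is 6, attained only by 1.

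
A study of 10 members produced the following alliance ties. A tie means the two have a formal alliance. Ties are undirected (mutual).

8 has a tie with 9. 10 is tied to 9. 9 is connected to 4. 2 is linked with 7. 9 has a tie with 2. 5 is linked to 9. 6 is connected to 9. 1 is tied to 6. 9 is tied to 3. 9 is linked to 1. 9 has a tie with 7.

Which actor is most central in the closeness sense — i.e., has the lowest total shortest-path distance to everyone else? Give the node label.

9

Farness (sum of distances to all others) for each node — 1:16, 2:16, 3:17, 4:17, 5:17, 6:16, 7:16, 8:17, 9:9, 10:17.
The smallest farness is 9, for 9, so 9 has the highest closeness.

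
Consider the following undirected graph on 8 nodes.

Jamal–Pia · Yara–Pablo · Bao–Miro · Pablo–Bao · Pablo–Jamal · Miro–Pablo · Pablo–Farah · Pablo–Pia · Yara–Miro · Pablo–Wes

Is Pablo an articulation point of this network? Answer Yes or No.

Yes

Removing Pablo leaves {Jamal and Pia} with no path to {Bao, Miro, and Yara}, so the network splits into 4 components. Pablo is a cut vertex.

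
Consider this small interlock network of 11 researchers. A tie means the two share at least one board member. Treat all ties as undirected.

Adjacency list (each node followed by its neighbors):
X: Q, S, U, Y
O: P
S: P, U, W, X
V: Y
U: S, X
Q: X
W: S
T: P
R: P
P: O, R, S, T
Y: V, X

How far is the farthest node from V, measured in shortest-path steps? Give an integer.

Distances from V: O:5, P:4, Q:3, R:5, S:3, T:5, U:3, W:4, X:2, Y:1.
The largest is 5 (to R, O, and T), so the eccentricity of V is 5.

5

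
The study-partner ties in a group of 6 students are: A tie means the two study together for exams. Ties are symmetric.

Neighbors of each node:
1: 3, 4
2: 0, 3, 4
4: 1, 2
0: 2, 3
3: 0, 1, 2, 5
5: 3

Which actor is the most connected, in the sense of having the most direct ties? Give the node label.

3

Degrees — 0:2, 1:2, 2:3, 3:4, 4:2, 5:1.
The maximum is 4, attained only by 3.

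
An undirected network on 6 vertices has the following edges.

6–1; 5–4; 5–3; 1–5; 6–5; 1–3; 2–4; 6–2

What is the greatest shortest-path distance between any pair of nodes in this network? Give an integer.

3

Eccentricity of each node (its greatest distance to any other): 1:2, 2:3, 3:3, 4:2, 5:2, 6:2.
The maximum eccentricity is 3, realized for instance by the pair 3–2 via 3 – 5 – 4 – 2. So the diameter is 3.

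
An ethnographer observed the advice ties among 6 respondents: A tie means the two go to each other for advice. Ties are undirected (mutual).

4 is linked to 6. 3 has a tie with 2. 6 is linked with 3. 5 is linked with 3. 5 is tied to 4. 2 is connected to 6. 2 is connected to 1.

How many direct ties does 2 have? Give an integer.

3

2 is directly tied to 1, 3, and 6. That is 3 neighbors, so the degree of 2 is 3.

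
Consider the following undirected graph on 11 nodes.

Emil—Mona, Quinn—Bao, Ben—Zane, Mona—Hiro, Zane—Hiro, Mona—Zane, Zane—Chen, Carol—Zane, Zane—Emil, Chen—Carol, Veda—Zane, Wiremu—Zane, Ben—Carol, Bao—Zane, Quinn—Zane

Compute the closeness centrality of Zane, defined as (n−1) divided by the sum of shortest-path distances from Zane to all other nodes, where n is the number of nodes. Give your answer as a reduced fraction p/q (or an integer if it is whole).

Distances from Zane: Bao:1, Ben:1, Carol:1, Chen:1, Emil:1, Hiro:1, Mona:1, Quinn:1, Veda:1, Wiremu:1. Sum = 10.
n = 11, so closeness = 10/10 = 1.

1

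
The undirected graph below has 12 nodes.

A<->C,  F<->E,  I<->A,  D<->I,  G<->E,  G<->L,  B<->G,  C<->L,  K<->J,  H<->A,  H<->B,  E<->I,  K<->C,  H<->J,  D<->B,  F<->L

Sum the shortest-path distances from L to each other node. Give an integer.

23

Distances from L: A:2, B:2, C:1, D:3, E:2, F:1, G:1, H:3, I:3, J:3, K:2.
Sum = 2 + 2 + 1 + 3 + 2 + 1 + 1 + 3 + 3 + 3 + 2 = 23.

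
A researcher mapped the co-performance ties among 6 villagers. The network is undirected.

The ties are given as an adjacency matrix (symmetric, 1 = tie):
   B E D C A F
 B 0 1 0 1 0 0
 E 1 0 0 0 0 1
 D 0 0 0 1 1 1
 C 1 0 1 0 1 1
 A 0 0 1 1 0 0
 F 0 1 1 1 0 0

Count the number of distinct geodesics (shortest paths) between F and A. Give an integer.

The shortest distance is 2. The length-2 paths are: F–D–A; F–C–A.
That gives 2 distinct shortest paths.

2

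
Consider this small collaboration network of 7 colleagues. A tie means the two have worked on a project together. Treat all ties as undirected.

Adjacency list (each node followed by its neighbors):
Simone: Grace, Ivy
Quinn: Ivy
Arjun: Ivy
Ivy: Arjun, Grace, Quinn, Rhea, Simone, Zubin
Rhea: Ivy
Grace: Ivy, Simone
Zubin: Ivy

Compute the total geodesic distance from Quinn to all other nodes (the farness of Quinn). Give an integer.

11

Distances from Quinn: Arjun:2, Grace:2, Ivy:1, Rhea:2, Simone:2, Zubin:2.
Sum = 2 + 2 + 1 + 2 + 2 + 2 = 11.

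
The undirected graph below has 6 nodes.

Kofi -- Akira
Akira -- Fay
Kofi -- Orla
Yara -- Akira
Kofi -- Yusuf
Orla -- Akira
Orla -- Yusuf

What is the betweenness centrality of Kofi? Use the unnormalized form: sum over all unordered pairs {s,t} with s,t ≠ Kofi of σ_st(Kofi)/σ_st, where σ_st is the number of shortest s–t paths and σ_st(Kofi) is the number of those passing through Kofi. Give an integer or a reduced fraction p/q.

3/2

Pairs whose geodesics pass through Kofi — Fay–Yusuf: 1/2; Yara–Yusuf: 1/2; Akira–Yusuf: 1/2.
All other pairs contribute 0.
Summing the contributions gives betweenness(Kofi) = 3/2.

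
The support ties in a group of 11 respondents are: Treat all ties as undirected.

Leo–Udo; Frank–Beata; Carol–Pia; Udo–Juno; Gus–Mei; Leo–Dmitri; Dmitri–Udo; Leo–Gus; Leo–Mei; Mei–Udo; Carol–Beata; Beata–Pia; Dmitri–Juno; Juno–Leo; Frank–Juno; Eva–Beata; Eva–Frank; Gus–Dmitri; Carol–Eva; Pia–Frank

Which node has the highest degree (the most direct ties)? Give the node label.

Leo

Degrees — Beata:4, Carol:3, Dmitri:4, Eva:3, Frank:4, Gus:3, Juno:4, Leo:5, Mei:3, Pia:3, Udo:4.
The maximum is 5, attained only by Leo.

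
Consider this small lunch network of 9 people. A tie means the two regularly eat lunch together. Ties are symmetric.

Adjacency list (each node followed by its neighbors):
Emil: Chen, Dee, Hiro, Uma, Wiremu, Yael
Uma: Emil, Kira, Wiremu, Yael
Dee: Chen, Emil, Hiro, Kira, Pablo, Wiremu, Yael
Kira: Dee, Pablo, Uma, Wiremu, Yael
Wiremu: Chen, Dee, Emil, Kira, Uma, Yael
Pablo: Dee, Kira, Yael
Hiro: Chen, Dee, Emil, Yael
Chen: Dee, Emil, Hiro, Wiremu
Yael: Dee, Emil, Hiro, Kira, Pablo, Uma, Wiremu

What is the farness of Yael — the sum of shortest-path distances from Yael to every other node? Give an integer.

Distances from Yael: Chen:2, Dee:1, Emil:1, Hiro:1, Kira:1, Pablo:1, Uma:1, Wiremu:1.
Sum = 2 + 1 + 1 + 1 + 1 + 1 + 1 + 1 = 9.

9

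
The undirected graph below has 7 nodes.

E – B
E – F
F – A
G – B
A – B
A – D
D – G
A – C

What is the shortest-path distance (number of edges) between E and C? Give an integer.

One shortest route is E – B – A – C, which uses 3 edges, and at distance 2 from E we only reach {A, G}, which does not include C. So d(E,C) = 3.

3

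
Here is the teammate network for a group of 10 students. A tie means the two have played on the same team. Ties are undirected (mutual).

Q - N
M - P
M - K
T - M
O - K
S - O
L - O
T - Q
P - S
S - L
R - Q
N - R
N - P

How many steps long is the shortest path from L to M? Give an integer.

One shortest route is L – S – P – M, which uses 3 edges, and at distance 2 from L we only reach {K, P}, which does not include M. So d(L,M) = 3.

3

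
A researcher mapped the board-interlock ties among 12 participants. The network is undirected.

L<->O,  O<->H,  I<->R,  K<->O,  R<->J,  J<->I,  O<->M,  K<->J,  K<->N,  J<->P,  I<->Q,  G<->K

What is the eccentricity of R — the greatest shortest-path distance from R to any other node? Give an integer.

4

Distances from R: G:3, H:4, I:1, J:1, K:2, L:4, M:4, N:3, O:3, P:2, Q:2.
The largest is 4 (to L, M, and H), so the eccentricity of R is 4.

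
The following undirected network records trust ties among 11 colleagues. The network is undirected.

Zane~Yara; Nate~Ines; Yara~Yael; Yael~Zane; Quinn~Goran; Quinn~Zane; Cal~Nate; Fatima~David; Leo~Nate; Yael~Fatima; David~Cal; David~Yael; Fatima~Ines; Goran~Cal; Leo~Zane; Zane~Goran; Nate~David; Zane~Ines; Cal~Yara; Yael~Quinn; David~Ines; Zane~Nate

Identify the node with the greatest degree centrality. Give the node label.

Degrees — Cal:4, David:5, Fatima:3, Goran:3, Ines:4, Leo:2, Nate:5, Quinn:3, Yael:5, Yara:3, Zane:7.
The maximum is 7, attained only by Zane.

Zane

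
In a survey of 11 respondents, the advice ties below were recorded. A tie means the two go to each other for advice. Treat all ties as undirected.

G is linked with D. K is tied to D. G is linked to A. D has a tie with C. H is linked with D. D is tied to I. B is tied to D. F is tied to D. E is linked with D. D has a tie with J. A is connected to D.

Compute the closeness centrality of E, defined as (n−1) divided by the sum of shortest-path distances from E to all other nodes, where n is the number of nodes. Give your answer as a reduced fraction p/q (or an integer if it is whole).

10/19

Distances from E: A:2, B:2, C:2, D:1, F:2, G:2, H:2, I:2, J:2, K:2. Sum = 19.
n = 11, so closeness = 10/19.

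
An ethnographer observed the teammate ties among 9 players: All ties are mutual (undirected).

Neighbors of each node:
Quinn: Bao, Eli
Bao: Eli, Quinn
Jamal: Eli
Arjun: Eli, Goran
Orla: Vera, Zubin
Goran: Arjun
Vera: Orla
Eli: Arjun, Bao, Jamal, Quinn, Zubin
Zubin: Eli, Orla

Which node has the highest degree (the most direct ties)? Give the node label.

Eli

Degrees — Arjun:2, Bao:2, Eli:5, Goran:1, Jamal:1, Orla:2, Quinn:2, Vera:1, Zubin:2.
The maximum is 5, attained only by Eli.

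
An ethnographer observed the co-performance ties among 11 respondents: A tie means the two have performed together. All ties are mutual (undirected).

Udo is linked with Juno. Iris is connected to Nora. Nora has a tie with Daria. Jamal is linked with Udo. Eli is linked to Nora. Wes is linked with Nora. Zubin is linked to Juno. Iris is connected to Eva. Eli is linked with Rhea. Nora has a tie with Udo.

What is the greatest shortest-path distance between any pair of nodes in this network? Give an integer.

5

Eccentricity of each node (its greatest distance to any other): Daria:4, Eli:4, Eva:5, Iris:4, Jamal:4, Juno:4, Nora:3, Rhea:5, Udo:3, Wes:4, Zubin:5.
The maximum eccentricity is 5, realized for instance by the pair Zubin–Eva via Zubin – Juno – Udo – Nora – Iris – Eva. So the diameter is 5.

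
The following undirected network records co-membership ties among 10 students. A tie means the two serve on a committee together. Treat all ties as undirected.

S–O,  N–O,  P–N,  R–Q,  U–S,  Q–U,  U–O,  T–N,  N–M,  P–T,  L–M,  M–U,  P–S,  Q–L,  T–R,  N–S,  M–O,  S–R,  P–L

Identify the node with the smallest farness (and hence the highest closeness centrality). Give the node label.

S

Farness (sum of distances to all others) for each node — L:15, M:15, N:14, O:14, P:14, Q:16, R:16, S:13, T:16, U:15.
The smallest farness is 13, for S, so S has the highest closeness.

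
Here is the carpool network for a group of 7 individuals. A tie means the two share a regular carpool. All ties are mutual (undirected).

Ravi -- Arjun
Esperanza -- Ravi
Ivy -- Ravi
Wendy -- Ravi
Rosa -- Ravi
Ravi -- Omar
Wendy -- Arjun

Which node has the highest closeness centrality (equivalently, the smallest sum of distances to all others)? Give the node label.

Ravi

Farness (sum of distances to all others) for each node — Arjun:10, Esperanza:11, Ivy:11, Omar:11, Ravi:6, Rosa:11, Wendy:10.
The smallest farness is 6, for Ravi, so Ravi has the highest closeness.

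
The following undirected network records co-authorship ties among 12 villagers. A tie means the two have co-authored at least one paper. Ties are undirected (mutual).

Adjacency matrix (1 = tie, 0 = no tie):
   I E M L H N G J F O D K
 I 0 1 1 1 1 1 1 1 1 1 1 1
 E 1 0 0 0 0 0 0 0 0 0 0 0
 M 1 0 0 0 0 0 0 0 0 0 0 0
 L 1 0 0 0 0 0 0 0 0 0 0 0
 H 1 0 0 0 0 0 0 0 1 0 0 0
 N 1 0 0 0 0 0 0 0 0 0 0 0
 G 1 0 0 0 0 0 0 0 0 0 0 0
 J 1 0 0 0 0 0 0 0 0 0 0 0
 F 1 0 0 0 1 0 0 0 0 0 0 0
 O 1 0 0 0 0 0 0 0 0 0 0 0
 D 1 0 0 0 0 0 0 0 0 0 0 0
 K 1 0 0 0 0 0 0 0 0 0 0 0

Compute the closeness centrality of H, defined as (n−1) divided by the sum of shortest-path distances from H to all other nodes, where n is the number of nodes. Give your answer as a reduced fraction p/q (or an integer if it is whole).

Distances from H: D:2, E:2, F:1, G:2, I:1, J:2, K:2, L:2, M:2, N:2, O:2. Sum = 20.
n = 12, so closeness = 11/20.

11/20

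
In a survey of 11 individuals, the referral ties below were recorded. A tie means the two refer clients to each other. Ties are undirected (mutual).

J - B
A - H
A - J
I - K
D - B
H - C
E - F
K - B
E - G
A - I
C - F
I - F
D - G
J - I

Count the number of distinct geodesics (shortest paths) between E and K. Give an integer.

1

The shortest distance is 3, and the only length-3 path is E–F–I–K. So there is exactly 1 shortest path.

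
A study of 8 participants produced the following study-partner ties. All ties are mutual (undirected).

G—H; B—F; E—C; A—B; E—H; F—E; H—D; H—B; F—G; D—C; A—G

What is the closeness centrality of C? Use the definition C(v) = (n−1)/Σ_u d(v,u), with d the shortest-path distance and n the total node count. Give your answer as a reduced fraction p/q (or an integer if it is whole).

7/16

Distances from C: A:4, B:3, D:1, E:1, F:2, G:3, H:2. Sum = 16.
n = 8, so closeness = 7/16.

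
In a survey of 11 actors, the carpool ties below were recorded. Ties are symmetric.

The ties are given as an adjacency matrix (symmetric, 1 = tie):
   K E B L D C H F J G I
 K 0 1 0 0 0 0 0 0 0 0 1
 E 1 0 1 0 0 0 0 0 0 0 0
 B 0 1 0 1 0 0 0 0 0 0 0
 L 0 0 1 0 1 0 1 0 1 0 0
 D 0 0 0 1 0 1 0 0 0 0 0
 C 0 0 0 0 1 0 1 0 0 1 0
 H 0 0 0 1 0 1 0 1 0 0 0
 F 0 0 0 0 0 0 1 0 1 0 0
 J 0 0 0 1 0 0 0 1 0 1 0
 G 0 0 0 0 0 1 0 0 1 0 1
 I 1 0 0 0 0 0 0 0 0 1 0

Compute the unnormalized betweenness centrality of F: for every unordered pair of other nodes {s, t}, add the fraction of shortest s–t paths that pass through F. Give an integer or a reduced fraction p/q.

Pairs whose geodesics pass through F — H–J: 1/2.
All other pairs contribute 0.
Summing the contributions gives betweenness(F) = 1/2.

1/2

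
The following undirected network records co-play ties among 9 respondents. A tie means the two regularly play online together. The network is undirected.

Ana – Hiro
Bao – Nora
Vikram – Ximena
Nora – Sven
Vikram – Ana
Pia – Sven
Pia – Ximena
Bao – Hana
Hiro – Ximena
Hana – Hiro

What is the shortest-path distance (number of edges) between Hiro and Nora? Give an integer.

3

One shortest route is Hiro – Hana – Bao – Nora, which uses 3 edges, and at distance 2 from Hiro we only reach {Bao, Pia, Vikram}, which does not include Nora. So d(Hiro,Nora) = 3.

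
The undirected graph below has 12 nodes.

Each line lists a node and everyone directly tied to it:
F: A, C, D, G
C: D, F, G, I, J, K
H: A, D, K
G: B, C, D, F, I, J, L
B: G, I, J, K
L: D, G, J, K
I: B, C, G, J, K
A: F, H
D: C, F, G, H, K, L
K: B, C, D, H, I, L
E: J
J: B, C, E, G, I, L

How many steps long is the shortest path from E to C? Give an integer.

One shortest route is E – J – C, which uses 2 edges, and E and C are not directly tied, so nothing shorter exists. So d(E,C) = 2.

2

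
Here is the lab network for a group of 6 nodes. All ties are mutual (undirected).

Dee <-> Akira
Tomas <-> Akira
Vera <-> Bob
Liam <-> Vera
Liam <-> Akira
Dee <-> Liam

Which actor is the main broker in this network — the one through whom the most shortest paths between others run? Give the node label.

Liam

Unnormalized betweenness of each node: Akira:4, Bob:0, Dee:0, Liam:6, Tomas:0, Vera:4.
Liam has the largest value, 6, making it the main broker — the node through which the most shortest paths run.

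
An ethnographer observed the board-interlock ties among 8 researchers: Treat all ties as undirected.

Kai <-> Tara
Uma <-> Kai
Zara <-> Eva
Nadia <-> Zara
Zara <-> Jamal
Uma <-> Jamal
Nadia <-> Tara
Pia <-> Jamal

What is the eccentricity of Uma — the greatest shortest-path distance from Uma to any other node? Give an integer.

Distances from Uma: Eva:3, Jamal:1, Kai:1, Nadia:3, Pia:2, Tara:2, Zara:2.
The largest is 3 (to Nadia and Eva), so the eccentricity of Uma is 3.

3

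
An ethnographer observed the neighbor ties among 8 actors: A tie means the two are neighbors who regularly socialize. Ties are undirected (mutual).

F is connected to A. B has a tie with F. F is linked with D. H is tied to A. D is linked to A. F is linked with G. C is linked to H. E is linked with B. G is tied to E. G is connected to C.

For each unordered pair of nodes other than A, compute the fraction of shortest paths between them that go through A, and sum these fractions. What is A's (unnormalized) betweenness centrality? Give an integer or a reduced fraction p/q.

Pairs whose geodesics pass through A — D–C: 1/2; D–H: 1; F–H: 1; B–H: 1.
All other pairs contribute 0.
Summing the contributions gives betweenness(A) = 7/2.

7/2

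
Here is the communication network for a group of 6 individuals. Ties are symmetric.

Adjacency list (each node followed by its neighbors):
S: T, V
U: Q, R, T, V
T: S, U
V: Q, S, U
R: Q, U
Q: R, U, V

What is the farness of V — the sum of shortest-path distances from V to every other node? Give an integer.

7

Distances from V: Q:1, R:2, S:1, T:2, U:1.
Sum = 1 + 2 + 1 + 2 + 1 = 7.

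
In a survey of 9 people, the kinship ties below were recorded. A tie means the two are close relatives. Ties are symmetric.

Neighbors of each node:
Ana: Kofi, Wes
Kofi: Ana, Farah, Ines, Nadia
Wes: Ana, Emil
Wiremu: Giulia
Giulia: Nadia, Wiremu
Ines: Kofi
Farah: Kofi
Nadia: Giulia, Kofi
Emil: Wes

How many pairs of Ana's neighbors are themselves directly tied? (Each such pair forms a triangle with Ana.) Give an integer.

0

Ana's neighbors are Kofi and Wes, but none of them are tied to each other, so no triangle contains Ana.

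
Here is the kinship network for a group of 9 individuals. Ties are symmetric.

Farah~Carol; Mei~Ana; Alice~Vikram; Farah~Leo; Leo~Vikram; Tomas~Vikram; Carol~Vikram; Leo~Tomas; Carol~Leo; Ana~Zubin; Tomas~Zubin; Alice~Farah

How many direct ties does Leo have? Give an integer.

Leo is directly tied to Carol, Farah, Tomas, and Vikram. That is 4 neighbors, so the degree of Leo is 4.

4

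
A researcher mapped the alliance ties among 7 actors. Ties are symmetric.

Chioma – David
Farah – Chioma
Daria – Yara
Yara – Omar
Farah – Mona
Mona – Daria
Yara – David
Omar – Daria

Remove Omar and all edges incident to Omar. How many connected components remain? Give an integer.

Omar's neighbors (Daria and Yara) remain reachable from one another through other ties, so the rest of the network stays in one piece.

1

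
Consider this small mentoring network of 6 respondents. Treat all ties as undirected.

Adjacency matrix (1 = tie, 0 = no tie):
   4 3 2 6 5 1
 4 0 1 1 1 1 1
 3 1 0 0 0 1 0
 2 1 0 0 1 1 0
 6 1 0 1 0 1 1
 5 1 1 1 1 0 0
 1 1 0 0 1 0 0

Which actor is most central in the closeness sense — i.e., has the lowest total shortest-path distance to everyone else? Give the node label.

Farness (sum of distances to all others) for each node — 1:8, 2:7, 3:8, 4:5, 5:6, 6:6.
The smallest farness is 5, for 4, so 4 has the highest closeness.

4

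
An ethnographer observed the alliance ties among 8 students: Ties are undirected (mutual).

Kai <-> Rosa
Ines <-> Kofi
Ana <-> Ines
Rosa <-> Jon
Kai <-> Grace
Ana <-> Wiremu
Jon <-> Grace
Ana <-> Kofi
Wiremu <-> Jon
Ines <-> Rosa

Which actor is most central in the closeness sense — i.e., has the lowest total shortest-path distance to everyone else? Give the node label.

Farness (sum of distances to all others) for each node — Ana:13, Grace:16, Ines:12, Jon:12, Kai:15, Kofi:16, Rosa:11, Wiremu:13.
The smallest farness is 11, for Rosa, so Rosa has the highest closeness.

Rosa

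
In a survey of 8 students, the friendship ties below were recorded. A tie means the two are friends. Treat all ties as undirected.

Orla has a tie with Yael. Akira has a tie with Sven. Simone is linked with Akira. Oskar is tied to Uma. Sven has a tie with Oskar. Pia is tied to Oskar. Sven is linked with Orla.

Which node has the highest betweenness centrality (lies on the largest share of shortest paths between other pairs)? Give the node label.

Unnormalized betweenness of each node: Akira:6, Orla:6, Oskar:11, Pia:0, Simone:0, Sven:16, Uma:0, Yael:0.
Sven has the largest value, 16, making it the main broker — the node through which the most shortest paths run.

Sven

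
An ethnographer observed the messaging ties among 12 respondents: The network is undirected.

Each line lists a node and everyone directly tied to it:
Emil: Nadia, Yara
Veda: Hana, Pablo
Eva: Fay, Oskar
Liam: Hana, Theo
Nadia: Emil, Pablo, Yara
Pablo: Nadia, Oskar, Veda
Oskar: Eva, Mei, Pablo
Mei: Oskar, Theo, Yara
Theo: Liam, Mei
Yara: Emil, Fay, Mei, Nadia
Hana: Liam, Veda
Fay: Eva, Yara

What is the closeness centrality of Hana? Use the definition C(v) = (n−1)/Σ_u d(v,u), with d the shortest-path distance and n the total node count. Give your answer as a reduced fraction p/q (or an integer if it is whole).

Distances from Hana: Emil:4, Eva:4, Fay:5, Liam:1, Mei:3, Nadia:3, Oskar:3, Pablo:2, Theo:2, Veda:1, Yara:4. Sum = 32.
n = 12, so closeness = 11/32.

11/32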